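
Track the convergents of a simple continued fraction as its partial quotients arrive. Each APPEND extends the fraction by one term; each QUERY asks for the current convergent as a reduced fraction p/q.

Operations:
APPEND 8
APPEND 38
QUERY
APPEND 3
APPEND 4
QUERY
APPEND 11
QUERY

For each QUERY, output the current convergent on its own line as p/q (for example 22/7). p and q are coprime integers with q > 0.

APPEND 8: p_0 = 8·1 + 0 = 8, q_0 = 8·0 + 1 = 1 → 8/1
APPEND 38: p_1 = 38·8 + 1 = 305, q_1 = 38·1 + 0 = 38 → 305/38
APPEND 3: p_2 = 3·305 + 8 = 923, q_2 = 3·38 + 1 = 115 → 923/115
APPEND 4: p_3 = 4·923 + 305 = 3997, q_3 = 4·115 + 38 = 498 → 3997/498
APPEND 11: p_4 = 11·3997 + 923 = 44890, q_4 = 11·498 + 115 = 5593 → 44890/5593

305/38
3997/498
44890/5593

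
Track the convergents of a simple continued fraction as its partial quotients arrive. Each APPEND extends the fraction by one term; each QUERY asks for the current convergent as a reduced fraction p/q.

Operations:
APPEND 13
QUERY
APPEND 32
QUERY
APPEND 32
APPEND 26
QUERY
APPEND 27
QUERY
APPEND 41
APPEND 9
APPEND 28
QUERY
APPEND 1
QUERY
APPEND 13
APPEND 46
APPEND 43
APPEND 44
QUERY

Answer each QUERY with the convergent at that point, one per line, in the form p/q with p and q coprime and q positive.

13/1
417/32
347699/26682
9401230/721439
97870161077/7510437585
101351745468/7777610153
123508071020141566/9477859732045657

APPEND 13: p_0 = 13·1 + 0 = 13, q_0 = 13·0 + 1 = 1 → 13/1
APPEND 32: p_1 = 32·13 + 1 = 417, q_1 = 32·1 + 0 = 32 → 417/32
APPEND 32: p_2 = 32·417 + 13 = 13357, q_2 = 32·32 + 1 = 1025 → 13357/1025
APPEND 26: p_3 = 26·13357 + 417 = 347699, q_3 = 26·1025 + 32 = 26682 → 347699/26682
APPEND 27: p_4 = 27·347699 + 13357 = 9401230, q_4 = 27·26682 + 1025 = 721439 → 9401230/721439
APPEND 41: p_5 = 41·9401230 + 347699 = 385798129, q_5 = 41·721439 + 26682 = 29605681 → 385798129/29605681
APPEND 9: p_6 = 9·385798129 + 9401230 = 3481584391, q_6 = 9·29605681 + 721439 = 267172568 → 3481584391/267172568
APPEND 28: p_7 = 28·3481584391 + 385798129 = 97870161077, q_7 = 28·267172568 + 29605681 = 7510437585 → 97870161077/7510437585
APPEND 1: p_8 = 1·97870161077 + 3481584391 = 101351745468, q_8 = 1·7510437585 + 267172568 = 7777610153 → 101351745468/7777610153
APPEND 13: p_9 = 13·101351745468 + 97870161077 = 1415442852161, q_9 = 13·7777610153 + 7510437585 = 108619369574 → 1415442852161/108619369574
APPEND 46: p_10 = 46·1415442852161 + 101351745468 = 65211722944874, q_10 = 46·108619369574 + 7777610153 = 5004268610557 → 65211722944874/5004268610557
APPEND 43: p_11 = 43·65211722944874 + 1415442852161 = 2805519529481743, q_11 = 43·5004268610557 + 108619369574 = 215292169623525 → 2805519529481743/215292169623525
APPEND 44: p_12 = 44·2805519529481743 + 65211722944874 = 123508071020141566, q_12 = 44·215292169623525 + 5004268610557 = 9477859732045657 → 123508071020141566/9477859732045657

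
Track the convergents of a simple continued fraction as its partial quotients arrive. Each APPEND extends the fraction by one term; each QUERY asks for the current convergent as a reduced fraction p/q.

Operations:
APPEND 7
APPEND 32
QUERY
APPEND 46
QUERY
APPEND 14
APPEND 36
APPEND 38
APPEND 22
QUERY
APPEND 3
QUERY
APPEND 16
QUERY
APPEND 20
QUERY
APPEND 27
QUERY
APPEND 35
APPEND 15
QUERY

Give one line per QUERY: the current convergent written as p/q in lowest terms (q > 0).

APPEND 7: p_0 = 7·1 + 0 = 7, q_0 = 7·0 + 1 = 1 → 7/1
APPEND 32: p_1 = 32·7 + 1 = 225, q_1 = 32·1 + 0 = 32 → 225/32
APPEND 46: p_2 = 46·225 + 7 = 10357, q_2 = 46·32 + 1 = 1473 → 10357/1473
APPEND 14: p_3 = 14·10357 + 225 = 145223, q_3 = 14·1473 + 32 = 20654 → 145223/20654
APPEND 36: p_4 = 36·145223 + 10357 = 5238385, q_4 = 36·20654 + 1473 = 745017 → 5238385/745017
APPEND 38: p_5 = 38·5238385 + 145223 = 199203853, q_5 = 38·745017 + 20654 = 28331300 → 199203853/28331300
APPEND 22: p_6 = 22·199203853 + 5238385 = 4387723151, q_6 = 22·28331300 + 745017 = 624033617 → 4387723151/624033617
APPEND 3: p_7 = 3·4387723151 + 199203853 = 13362373306, q_7 = 3·624033617 + 28331300 = 1900432151 → 13362373306/1900432151
APPEND 16: p_8 = 16·13362373306 + 4387723151 = 218185696047, q_8 = 16·1900432151 + 624033617 = 31030948033 → 218185696047/31030948033
APPEND 20: p_9 = 20·218185696047 + 13362373306 = 4377076294246, q_9 = 20·31030948033 + 1900432151 = 622519392811 → 4377076294246/622519392811
APPEND 27: p_10 = 27·4377076294246 + 218185696047 = 118399245640689, q_10 = 27·622519392811 + 31030948033 = 16839054553930 → 118399245640689/16839054553930
APPEND 35: p_11 = 35·118399245640689 + 4377076294246 = 4148350673718361, q_11 = 35·16839054553930 + 622519392811 = 589989428780361 → 4148350673718361/589989428780361
APPEND 15: p_12 = 15·4148350673718361 + 118399245640689 = 62343659351416104, q_12 = 15·589989428780361 + 16839054553930 = 8866680486259345 → 62343659351416104/8866680486259345

225/32
10357/1473
4387723151/624033617
13362373306/1900432151
218185696047/31030948033
4377076294246/622519392811
118399245640689/16839054553930
62343659351416104/8866680486259345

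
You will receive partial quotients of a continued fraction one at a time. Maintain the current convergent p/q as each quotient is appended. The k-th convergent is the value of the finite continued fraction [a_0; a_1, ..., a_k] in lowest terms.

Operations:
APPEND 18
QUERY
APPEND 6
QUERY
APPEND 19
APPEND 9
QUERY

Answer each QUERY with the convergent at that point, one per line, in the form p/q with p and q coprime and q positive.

18/1
109/6
18910/1041

APPEND 18: p_0 = 18·1 + 0 = 18, q_0 = 18·0 + 1 = 1 → 18/1
APPEND 6: p_1 = 6·18 + 1 = 109, q_1 = 6·1 + 0 = 6 → 109/6
APPEND 19: p_2 = 19·109 + 18 = 2089, q_2 = 19·6 + 1 = 115 → 2089/115
APPEND 9: p_3 = 9·2089 + 109 = 18910, q_3 = 9·115 + 6 = 1041 → 18910/1041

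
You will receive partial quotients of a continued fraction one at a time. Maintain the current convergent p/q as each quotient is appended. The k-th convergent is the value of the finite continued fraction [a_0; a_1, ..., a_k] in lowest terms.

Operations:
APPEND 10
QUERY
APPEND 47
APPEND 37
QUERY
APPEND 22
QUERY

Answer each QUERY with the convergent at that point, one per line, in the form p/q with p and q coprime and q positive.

APPEND 10: p_0 = 10·1 + 0 = 10, q_0 = 10·0 + 1 = 1 → 10/1
APPEND 47: p_1 = 47·10 + 1 = 471, q_1 = 47·1 + 0 = 47 → 471/47
APPEND 37: p_2 = 37·471 + 10 = 17437, q_2 = 37·47 + 1 = 1740 → 17437/1740
APPEND 22: p_3 = 22·17437 + 471 = 384085, q_3 = 22·1740 + 47 = 38327 → 384085/38327

10/1
17437/1740
384085/38327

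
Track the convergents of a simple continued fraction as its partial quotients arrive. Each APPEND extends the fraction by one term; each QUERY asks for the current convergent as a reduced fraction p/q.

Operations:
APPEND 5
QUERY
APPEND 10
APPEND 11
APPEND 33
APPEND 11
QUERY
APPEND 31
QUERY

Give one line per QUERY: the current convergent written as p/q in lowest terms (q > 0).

5/1
206585/40514
6422864/1259607

APPEND 5: p_0 = 5·1 + 0 = 5, q_0 = 5·0 + 1 = 1 → 5/1
APPEND 10: p_1 = 10·5 + 1 = 51, q_1 = 10·1 + 0 = 10 → 51/10
APPEND 11: p_2 = 11·51 + 5 = 566, q_2 = 11·10 + 1 = 111 → 566/111
APPEND 33: p_3 = 33·566 + 51 = 18729, q_3 = 33·111 + 10 = 3673 → 18729/3673
APPEND 11: p_4 = 11·18729 + 566 = 206585, q_4 = 11·3673 + 111 = 40514 → 206585/40514
APPEND 31: p_5 = 31·206585 + 18729 = 6422864, q_5 = 31·40514 + 3673 = 1259607 → 6422864/1259607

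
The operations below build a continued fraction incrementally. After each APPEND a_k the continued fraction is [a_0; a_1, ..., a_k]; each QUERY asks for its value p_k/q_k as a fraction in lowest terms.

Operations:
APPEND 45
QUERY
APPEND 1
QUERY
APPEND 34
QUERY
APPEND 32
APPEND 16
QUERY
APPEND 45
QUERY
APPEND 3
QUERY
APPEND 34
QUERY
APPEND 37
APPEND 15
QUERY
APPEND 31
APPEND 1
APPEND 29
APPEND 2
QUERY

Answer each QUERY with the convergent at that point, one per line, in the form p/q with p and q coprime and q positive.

APPEND 45: p_0 = 45·1 + 0 = 45, q_0 = 45·0 + 1 = 1 → 45/1
APPEND 1: p_1 = 1·45 + 1 = 46, q_1 = 1·1 + 0 = 1 → 46/1
APPEND 34: p_2 = 34·46 + 45 = 1609, q_2 = 34·1 + 1 = 35 → 1609/35
APPEND 32: p_3 = 32·1609 + 46 = 51534, q_3 = 32·35 + 1 = 1121 → 51534/1121
APPEND 16: p_4 = 16·51534 + 1609 = 826153, q_4 = 16·1121 + 35 = 17971 → 826153/17971
APPEND 45: p_5 = 45·826153 + 51534 = 37228419, q_5 = 45·17971 + 1121 = 809816 → 37228419/809816
APPEND 3: p_6 = 3·37228419 + 826153 = 112511410, q_6 = 3·809816 + 17971 = 2447419 → 112511410/2447419
APPEND 34: p_7 = 34·112511410 + 37228419 = 3862616359, q_7 = 34·2447419 + 809816 = 84022062 → 3862616359/84022062
APPEND 37: p_8 = 37·3862616359 + 112511410 = 143029316693, q_8 = 37·84022062 + 2447419 = 3111263713 → 143029316693/3111263713
APPEND 15: p_9 = 15·143029316693 + 3862616359 = 2149302366754, q_9 = 15·3111263713 + 84022062 = 46752977757 → 2149302366754/46752977757
APPEND 31: p_10 = 31·2149302366754 + 143029316693 = 66771402686067, q_10 = 31·46752977757 + 3111263713 = 1452453574180 → 66771402686067/1452453574180
APPEND 1: p_11 = 1·66771402686067 + 2149302366754 = 68920705052821, q_11 = 1·1452453574180 + 46752977757 = 1499206551937 → 68920705052821/1499206551937
APPEND 29: p_12 = 29·68920705052821 + 66771402686067 = 2065471849217876, q_12 = 29·1499206551937 + 1452453574180 = 44929443580353 → 2065471849217876/44929443580353
APPEND 2: p_13 = 2·2065471849217876 + 68920705052821 = 4199864403488573, q_13 = 2·44929443580353 + 1499206551937 = 91358093712643 → 4199864403488573/91358093712643

45/1
46/1
1609/35
826153/17971
37228419/809816
112511410/2447419
3862616359/84022062
2149302366754/46752977757
4199864403488573/91358093712643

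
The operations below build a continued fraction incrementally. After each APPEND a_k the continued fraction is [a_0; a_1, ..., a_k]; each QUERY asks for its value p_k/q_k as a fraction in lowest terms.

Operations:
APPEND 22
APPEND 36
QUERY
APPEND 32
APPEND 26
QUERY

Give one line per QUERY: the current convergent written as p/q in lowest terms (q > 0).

793/36
661141/30014

APPEND 22: p_0 = 22·1 + 0 = 22, q_0 = 22·0 + 1 = 1 → 22/1
APPEND 36: p_1 = 36·22 + 1 = 793, q_1 = 36·1 + 0 = 36 → 793/36
APPEND 32: p_2 = 32·793 + 22 = 25398, q_2 = 32·36 + 1 = 1153 → 25398/1153
APPEND 26: p_3 = 26·25398 + 793 = 661141, q_3 = 26·1153 + 36 = 30014 → 661141/30014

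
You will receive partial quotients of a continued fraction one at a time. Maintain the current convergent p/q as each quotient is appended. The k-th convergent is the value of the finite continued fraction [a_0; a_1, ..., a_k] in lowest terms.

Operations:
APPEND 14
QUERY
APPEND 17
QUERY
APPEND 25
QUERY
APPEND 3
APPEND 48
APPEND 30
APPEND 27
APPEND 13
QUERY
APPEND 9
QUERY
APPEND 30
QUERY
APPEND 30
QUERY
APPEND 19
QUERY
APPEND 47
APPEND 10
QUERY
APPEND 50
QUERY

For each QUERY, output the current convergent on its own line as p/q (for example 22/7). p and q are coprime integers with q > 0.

14/1
239/17
5989/426
9309348033/662177618
84498204106/6010390773
2544255471213/180973900808
76412162340496/5435227415013
1454375339940637/103450294786055
685774906735444987/48779441118382035
34357177389911799785/2443839655001461348

APPEND 14: p_0 = 14·1 + 0 = 14, q_0 = 14·0 + 1 = 1 → 14/1
APPEND 17: p_1 = 17·14 + 1 = 239, q_1 = 17·1 + 0 = 17 → 239/17
APPEND 25: p_2 = 25·239 + 14 = 5989, q_2 = 25·17 + 1 = 426 → 5989/426
APPEND 3: p_3 = 3·5989 + 239 = 18206, q_3 = 3·426 + 17 = 1295 → 18206/1295
APPEND 48: p_4 = 48·18206 + 5989 = 879877, q_4 = 48·1295 + 426 = 62586 → 879877/62586
APPEND 30: p_5 = 30·879877 + 18206 = 26414516, q_5 = 30·62586 + 1295 = 1878875 → 26414516/1878875
APPEND 27: p_6 = 27·26414516 + 879877 = 714071809, q_6 = 27·1878875 + 62586 = 50792211 → 714071809/50792211
APPEND 13: p_7 = 13·714071809 + 26414516 = 9309348033, q_7 = 13·50792211 + 1878875 = 662177618 → 9309348033/662177618
APPEND 9: p_8 = 9·9309348033 + 714071809 = 84498204106, q_8 = 9·662177618 + 50792211 = 6010390773 → 84498204106/6010390773
APPEND 30: p_9 = 30·84498204106 + 9309348033 = 2544255471213, q_9 = 30·6010390773 + 662177618 = 180973900808 → 2544255471213/180973900808
APPEND 30: p_10 = 30·2544255471213 + 84498204106 = 76412162340496, q_10 = 30·180973900808 + 6010390773 = 5435227415013 → 76412162340496/5435227415013
APPEND 19: p_11 = 19·76412162340496 + 2544255471213 = 1454375339940637, q_11 = 19·5435227415013 + 180973900808 = 103450294786055 → 1454375339940637/103450294786055
APPEND 47: p_12 = 47·1454375339940637 + 76412162340496 = 68432053139550435, q_12 = 47·103450294786055 + 5435227415013 = 4867599082359598 → 68432053139550435/4867599082359598
APPEND 10: p_13 = 10·68432053139550435 + 1454375339940637 = 685774906735444987, q_13 = 10·4867599082359598 + 103450294786055 = 48779441118382035 → 685774906735444987/48779441118382035
APPEND 50: p_14 = 50·685774906735444987 + 68432053139550435 = 34357177389911799785, q_14 = 50·48779441118382035 + 4867599082359598 = 2443839655001461348 → 34357177389911799785/2443839655001461348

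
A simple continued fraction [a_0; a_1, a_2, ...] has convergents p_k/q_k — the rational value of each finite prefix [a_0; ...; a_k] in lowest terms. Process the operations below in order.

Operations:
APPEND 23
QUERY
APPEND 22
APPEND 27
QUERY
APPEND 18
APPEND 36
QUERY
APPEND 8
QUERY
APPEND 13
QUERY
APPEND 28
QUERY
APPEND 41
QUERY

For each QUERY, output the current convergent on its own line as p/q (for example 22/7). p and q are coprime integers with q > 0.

APPEND 23: p_0 = 23·1 + 0 = 23, q_0 = 23·0 + 1 = 1 → 23/1
APPEND 22: p_1 = 22·23 + 1 = 507, q_1 = 22·1 + 0 = 22 → 507/22
APPEND 27: p_2 = 27·507 + 23 = 13712, q_2 = 27·22 + 1 = 595 → 13712/595
APPEND 18: p_3 = 18·13712 + 507 = 247323, q_3 = 18·595 + 22 = 10732 → 247323/10732
APPEND 36: p_4 = 36·247323 + 13712 = 8917340, q_4 = 36·10732 + 595 = 386947 → 8917340/386947
APPEND 8: p_5 = 8·8917340 + 247323 = 71586043, q_5 = 8·386947 + 10732 = 3106308 → 71586043/3106308
APPEND 13: p_6 = 13·71586043 + 8917340 = 939535899, q_6 = 13·3106308 + 386947 = 40768951 → 939535899/40768951
APPEND 28: p_7 = 28·939535899 + 71586043 = 26378591215, q_7 = 28·40768951 + 3106308 = 1144636936 → 26378591215/1144636936
APPEND 41: p_8 = 41·26378591215 + 939535899 = 1082461775714, q_8 = 41·1144636936 + 40768951 = 46970883327 → 1082461775714/46970883327

23/1
13712/595
8917340/386947
71586043/3106308
939535899/40768951
26378591215/1144636936
1082461775714/46970883327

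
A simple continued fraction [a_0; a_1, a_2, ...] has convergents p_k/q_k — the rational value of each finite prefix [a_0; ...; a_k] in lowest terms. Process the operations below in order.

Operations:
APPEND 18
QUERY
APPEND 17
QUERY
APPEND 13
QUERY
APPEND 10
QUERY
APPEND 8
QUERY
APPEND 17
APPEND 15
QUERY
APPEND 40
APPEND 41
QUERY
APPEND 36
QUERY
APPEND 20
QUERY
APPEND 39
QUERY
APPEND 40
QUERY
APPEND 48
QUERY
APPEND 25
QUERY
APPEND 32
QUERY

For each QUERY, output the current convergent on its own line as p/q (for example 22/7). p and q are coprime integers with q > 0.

APPEND 18: p_0 = 18·1 + 0 = 18, q_0 = 18·0 + 1 = 1 → 18/1
APPEND 17: p_1 = 17·18 + 1 = 307, q_1 = 17·1 + 0 = 17 → 307/17
APPEND 13: p_2 = 13·307 + 18 = 4009, q_2 = 13·17 + 1 = 222 → 4009/222
APPEND 10: p_3 = 10·4009 + 307 = 40397, q_3 = 10·222 + 17 = 2237 → 40397/2237
APPEND 8: p_4 = 8·40397 + 4009 = 327185, q_4 = 8·2237 + 222 = 18118 → 327185/18118
APPEND 17: p_5 = 17·327185 + 40397 = 5602542, q_5 = 17·18118 + 2237 = 310243 → 5602542/310243
APPEND 15: p_6 = 15·5602542 + 327185 = 84365315, q_6 = 15·310243 + 18118 = 4671763 → 84365315/4671763
APPEND 40: p_7 = 40·84365315 + 5602542 = 3380215142, q_7 = 40·4671763 + 310243 = 187180763 → 3380215142/187180763
APPEND 41: p_8 = 41·3380215142 + 84365315 = 138673186137, q_8 = 41·187180763 + 4671763 = 7679083046 → 138673186137/7679083046
APPEND 36: p_9 = 36·138673186137 + 3380215142 = 4995614916074, q_9 = 36·7679083046 + 187180763 = 276634170419 → 4995614916074/276634170419
APPEND 20: p_10 = 20·4995614916074 + 138673186137 = 100050971507617, q_10 = 20·276634170419 + 7679083046 = 5540362491426 → 100050971507617/5540362491426
APPEND 39: p_11 = 39·100050971507617 + 4995614916074 = 3906983503713137, q_11 = 39·5540362491426 + 276634170419 = 216350771336033 → 3906983503713137/216350771336033
APPEND 40: p_12 = 40·3906983503713137 + 100050971507617 = 156379391120033097, q_12 = 40·216350771336033 + 5540362491426 = 8659571215932746 → 156379391120033097/8659571215932746
APPEND 48: p_13 = 48·156379391120033097 + 3906983503713137 = 7510117757265301793, q_13 = 48·8659571215932746 + 216350771336033 = 415875769136107841 → 7510117757265301793/415875769136107841
APPEND 25: p_14 = 25·7510117757265301793 + 156379391120033097 = 187909323322752577922, q_14 = 25·415875769136107841 + 8659571215932746 = 10405553799618628771 → 187909323322752577922/10405553799618628771
APPEND 32: p_15 = 32·187909323322752577922 + 7510117757265301793 = 6020608464085347795297, q_15 = 32·10405553799618628771 + 415875769136107841 = 333393597356932228513 → 6020608464085347795297/333393597356932228513

18/1
307/17
4009/222
40397/2237
327185/18118
84365315/4671763
138673186137/7679083046
4995614916074/276634170419
100050971507617/5540362491426
3906983503713137/216350771336033
156379391120033097/8659571215932746
7510117757265301793/415875769136107841
187909323322752577922/10405553799618628771
6020608464085347795297/333393597356932228513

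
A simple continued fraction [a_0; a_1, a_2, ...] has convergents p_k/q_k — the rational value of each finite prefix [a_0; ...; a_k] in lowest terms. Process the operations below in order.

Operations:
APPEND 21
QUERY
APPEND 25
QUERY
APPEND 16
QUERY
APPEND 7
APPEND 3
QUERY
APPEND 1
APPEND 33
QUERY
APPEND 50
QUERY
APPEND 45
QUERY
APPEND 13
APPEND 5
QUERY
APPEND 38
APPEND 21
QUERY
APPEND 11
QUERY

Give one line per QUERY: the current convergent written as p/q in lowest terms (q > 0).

APPEND 21: p_0 = 21·1 + 0 = 21, q_0 = 21·0 + 1 = 1 → 21/1
APPEND 25: p_1 = 25·21 + 1 = 526, q_1 = 25·1 + 0 = 25 → 526/25
APPEND 16: p_2 = 16·526 + 21 = 8437, q_2 = 16·25 + 1 = 401 → 8437/401
APPEND 7: p_3 = 7·8437 + 526 = 59585, q_3 = 7·401 + 25 = 2832 → 59585/2832
APPEND 3: p_4 = 3·59585 + 8437 = 187192, q_4 = 3·2832 + 401 = 8897 → 187192/8897
APPEND 1: p_5 = 1·187192 + 59585 = 246777, q_5 = 1·8897 + 2832 = 11729 → 246777/11729
APPEND 33: p_6 = 33·246777 + 187192 = 8330833, q_6 = 33·11729 + 8897 = 395954 → 8330833/395954
APPEND 50: p_7 = 50·8330833 + 246777 = 416788427, q_7 = 50·395954 + 11729 = 19809429 → 416788427/19809429
APPEND 45: p_8 = 45·416788427 + 8330833 = 18763810048, q_8 = 45·19809429 + 395954 = 891820259 → 18763810048/891820259
APPEND 13: p_9 = 13·18763810048 + 416788427 = 244346319051, q_9 = 13·891820259 + 19809429 = 11613472796 → 244346319051/11613472796
APPEND 5: p_10 = 5·244346319051 + 18763810048 = 1240495405303, q_10 = 5·11613472796 + 891820259 = 58959184239 → 1240495405303/58959184239
APPEND 38: p_11 = 38·1240495405303 + 244346319051 = 47383171720565, q_11 = 38·58959184239 + 11613472796 = 2252062473878 → 47383171720565/2252062473878
APPEND 21: p_12 = 21·47383171720565 + 1240495405303 = 996287101537168, q_12 = 21·2252062473878 + 58959184239 = 47352271135677 → 996287101537168/47352271135677
APPEND 11: p_13 = 11·996287101537168 + 47383171720565 = 11006541288629413, q_13 = 11·47352271135677 + 2252062473878 = 523127044966325 → 11006541288629413/523127044966325

21/1
526/25
8437/401
187192/8897
8330833/395954
416788427/19809429
18763810048/891820259
1240495405303/58959184239
996287101537168/47352271135677
11006541288629413/523127044966325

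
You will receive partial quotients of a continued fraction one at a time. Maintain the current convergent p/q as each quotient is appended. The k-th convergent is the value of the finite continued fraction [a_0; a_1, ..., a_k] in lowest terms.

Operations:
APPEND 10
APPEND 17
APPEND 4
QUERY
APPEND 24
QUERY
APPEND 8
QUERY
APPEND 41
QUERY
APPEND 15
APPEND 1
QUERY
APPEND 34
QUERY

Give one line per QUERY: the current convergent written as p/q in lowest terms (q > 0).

APPEND 10: p_0 = 10·1 + 0 = 10, q_0 = 10·0 + 1 = 1 → 10/1
APPEND 17: p_1 = 17·10 + 1 = 171, q_1 = 17·1 + 0 = 17 → 171/17
APPEND 4: p_2 = 4·171 + 10 = 694, q_2 = 4·17 + 1 = 69 → 694/69
APPEND 24: p_3 = 24·694 + 171 = 16827, q_3 = 24·69 + 17 = 1673 → 16827/1673
APPEND 8: p_4 = 8·16827 + 694 = 135310, q_4 = 8·1673 + 69 = 13453 → 135310/13453
APPEND 41: p_5 = 41·135310 + 16827 = 5564537, q_5 = 41·13453 + 1673 = 553246 → 5564537/553246
APPEND 15: p_6 = 15·5564537 + 135310 = 83603365, q_6 = 15·553246 + 13453 = 8312143 → 83603365/8312143
APPEND 1: p_7 = 1·83603365 + 5564537 = 89167902, q_7 = 1·8312143 + 553246 = 8865389 → 89167902/8865389
APPEND 34: p_8 = 34·89167902 + 83603365 = 3115312033, q_8 = 34·8865389 + 8312143 = 309735369 → 3115312033/309735369

694/69
16827/1673
135310/13453
5564537/553246
89167902/8865389
3115312033/309735369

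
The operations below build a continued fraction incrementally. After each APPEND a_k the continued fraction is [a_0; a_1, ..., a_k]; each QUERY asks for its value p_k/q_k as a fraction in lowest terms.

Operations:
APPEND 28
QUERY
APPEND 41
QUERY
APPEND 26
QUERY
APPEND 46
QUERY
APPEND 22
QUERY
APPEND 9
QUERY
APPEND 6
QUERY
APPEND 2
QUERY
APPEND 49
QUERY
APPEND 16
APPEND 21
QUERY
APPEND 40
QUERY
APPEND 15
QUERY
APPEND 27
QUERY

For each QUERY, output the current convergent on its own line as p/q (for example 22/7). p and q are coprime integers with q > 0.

28/1
1149/41
29902/1067
1376641/49123
30316004/1081773
274220677/9785080
1675640066/59792253
3625500809/129369586
179325179707/6398901967
60508721078248/2159146724185
2423221671506041/86468380768458
36408833793668863/1299184858251055
985461734100565342/35164459553546943

APPEND 28: p_0 = 28·1 + 0 = 28, q_0 = 28·0 + 1 = 1 → 28/1
APPEND 41: p_1 = 41·28 + 1 = 1149, q_1 = 41·1 + 0 = 41 → 1149/41
APPEND 26: p_2 = 26·1149 + 28 = 29902, q_2 = 26·41 + 1 = 1067 → 29902/1067
APPEND 46: p_3 = 46·29902 + 1149 = 1376641, q_3 = 46·1067 + 41 = 49123 → 1376641/49123
APPEND 22: p_4 = 22·1376641 + 29902 = 30316004, q_4 = 22·49123 + 1067 = 1081773 → 30316004/1081773
APPEND 9: p_5 = 9·30316004 + 1376641 = 274220677, q_5 = 9·1081773 + 49123 = 9785080 → 274220677/9785080
APPEND 6: p_6 = 6·274220677 + 30316004 = 1675640066, q_6 = 6·9785080 + 1081773 = 59792253 → 1675640066/59792253
APPEND 2: p_7 = 2·1675640066 + 274220677 = 3625500809, q_7 = 2·59792253 + 9785080 = 129369586 → 3625500809/129369586
APPEND 49: p_8 = 49·3625500809 + 1675640066 = 179325179707, q_8 = 49·129369586 + 59792253 = 6398901967 → 179325179707/6398901967
APPEND 16: p_9 = 16·179325179707 + 3625500809 = 2872828376121, q_9 = 16·6398901967 + 129369586 = 102511801058 → 2872828376121/102511801058
APPEND 21: p_10 = 21·2872828376121 + 179325179707 = 60508721078248, q_10 = 21·102511801058 + 6398901967 = 2159146724185 → 60508721078248/2159146724185
APPEND 40: p_11 = 40·60508721078248 + 2872828376121 = 2423221671506041, q_11 = 40·2159146724185 + 102511801058 = 86468380768458 → 2423221671506041/86468380768458
APPEND 15: p_12 = 15·2423221671506041 + 60508721078248 = 36408833793668863, q_12 = 15·86468380768458 + 2159146724185 = 1299184858251055 → 36408833793668863/1299184858251055
APPEND 27: p_13 = 27·36408833793668863 + 2423221671506041 = 985461734100565342, q_13 = 27·1299184858251055 + 86468380768458 = 35164459553546943 → 985461734100565342/35164459553546943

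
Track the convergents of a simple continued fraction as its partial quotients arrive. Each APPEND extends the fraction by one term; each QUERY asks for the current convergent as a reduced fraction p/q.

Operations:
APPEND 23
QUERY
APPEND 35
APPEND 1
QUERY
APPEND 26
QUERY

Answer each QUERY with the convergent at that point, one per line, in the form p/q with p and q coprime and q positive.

23/1
829/36
22360/971

APPEND 23: p_0 = 23·1 + 0 = 23, q_0 = 23·0 + 1 = 1 → 23/1
APPEND 35: p_1 = 35·23 + 1 = 806, q_1 = 35·1 + 0 = 35 → 806/35
APPEND 1: p_2 = 1·806 + 23 = 829, q_2 = 1·35 + 1 = 36 → 829/36
APPEND 26: p_3 = 26·829 + 806 = 22360, q_3 = 26·36 + 35 = 971 → 22360/971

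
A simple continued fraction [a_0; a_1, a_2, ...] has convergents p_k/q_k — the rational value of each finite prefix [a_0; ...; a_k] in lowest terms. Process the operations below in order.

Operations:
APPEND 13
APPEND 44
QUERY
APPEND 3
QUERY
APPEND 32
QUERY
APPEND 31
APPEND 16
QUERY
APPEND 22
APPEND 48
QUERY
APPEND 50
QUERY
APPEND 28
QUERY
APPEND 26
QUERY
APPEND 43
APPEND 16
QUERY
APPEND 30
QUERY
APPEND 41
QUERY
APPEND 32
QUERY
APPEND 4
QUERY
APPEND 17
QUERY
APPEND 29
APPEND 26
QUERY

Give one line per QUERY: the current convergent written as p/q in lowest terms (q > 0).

APPEND 13: p_0 = 13·1 + 0 = 13, q_0 = 13·0 + 1 = 1 → 13/1
APPEND 44: p_1 = 44·13 + 1 = 573, q_1 = 44·1 + 0 = 44 → 573/44
APPEND 3: p_2 = 3·573 + 13 = 1732, q_2 = 3·44 + 1 = 133 → 1732/133
APPEND 32: p_3 = 32·1732 + 573 = 55997, q_3 = 32·133 + 44 = 4300 → 55997/4300
APPEND 31: p_4 = 31·55997 + 1732 = 1737639, q_4 = 31·4300 + 133 = 133433 → 1737639/133433
APPEND 16: p_5 = 16·1737639 + 55997 = 27858221, q_5 = 16·133433 + 4300 = 2139228 → 27858221/2139228
APPEND 22: p_6 = 22·27858221 + 1737639 = 614618501, q_6 = 22·2139228 + 133433 = 47196449 → 614618501/47196449
APPEND 48: p_7 = 48·614618501 + 27858221 = 29529546269, q_7 = 48·47196449 + 2139228 = 2267568780 → 29529546269/2267568780
APPEND 50: p_8 = 50·29529546269 + 614618501 = 1477091931951, q_8 = 50·2267568780 + 47196449 = 113425635449 → 1477091931951/113425635449
APPEND 28: p_9 = 28·1477091931951 + 29529546269 = 41388103640897, q_9 = 28·113425635449 + 2267568780 = 3178185361352 → 41388103640897/3178185361352
APPEND 26: p_10 = 26·41388103640897 + 1477091931951 = 1077567786595273, q_10 = 26·3178185361352 + 113425635449 = 82746245030601 → 1077567786595273/82746245030601
APPEND 43: p_11 = 43·1077567786595273 + 41388103640897 = 46376802927237636, q_11 = 43·82746245030601 + 3178185361352 = 3561266721677195 → 46376802927237636/3561266721677195
APPEND 16: p_12 = 16·46376802927237636 + 1077567786595273 = 743106414622397449, q_12 = 16·3561266721677195 + 82746245030601 = 57063013791865721 → 743106414622397449/57063013791865721
APPEND 30: p_13 = 30·743106414622397449 + 46376802927237636 = 22339569241599161106, q_13 = 30·57063013791865721 + 3561266721677195 = 1715451680477648825 → 22339569241599161106/1715451680477648825
APPEND 41: p_14 = 41·22339569241599161106 + 743106414622397449 = 916665445320188002795, q_14 = 41·1715451680477648825 + 57063013791865721 = 70390581913375467546 → 916665445320188002795/70390581913375467546
APPEND 32: p_15 = 32·916665445320188002795 + 22339569241599161106 = 29355633819487615250546, q_15 = 32·70390581913375467546 + 1715451680477648825 = 2254214072908492610297 → 29355633819487615250546/2254214072908492610297
APPEND 4: p_16 = 4·29355633819487615250546 + 916665445320188002795 = 118339200723270649004979, q_16 = 4·2254214072908492610297 + 70390581913375467546 = 9087246873547345908734 → 118339200723270649004979/9087246873547345908734
APPEND 17: p_17 = 17·118339200723270649004979 + 29355633819487615250546 = 2041122046115088648335189, q_17 = 17·9087246873547345908734 + 2254214072908492610297 = 156737410923213373058775 → 2041122046115088648335189/156737410923213373058775
APPEND 29: p_18 = 29·2041122046115088648335189 + 118339200723270649004979 = 59310878538060841450725460, q_18 = 29·156737410923213373058775 + 9087246873547345908734 = 4554472163646735164613209 → 59310878538060841450725460/4554472163646735164613209
APPEND 26: p_19 = 26·59310878538060841450725460 + 2041122046115088648335189 = 1544123964035696966367197149, q_19 = 26·4554472163646735164613209 + 156737410923213373058775 = 118573013665738327653002209 → 1544123964035696966367197149/118573013665738327653002209

573/44
1732/133
55997/4300
27858221/2139228
29529546269/2267568780
1477091931951/113425635449
41388103640897/3178185361352
1077567786595273/82746245030601
743106414622397449/57063013791865721
22339569241599161106/1715451680477648825
916665445320188002795/70390581913375467546
29355633819487615250546/2254214072908492610297
118339200723270649004979/9087246873547345908734
2041122046115088648335189/156737410923213373058775
1544123964035696966367197149/118573013665738327653002209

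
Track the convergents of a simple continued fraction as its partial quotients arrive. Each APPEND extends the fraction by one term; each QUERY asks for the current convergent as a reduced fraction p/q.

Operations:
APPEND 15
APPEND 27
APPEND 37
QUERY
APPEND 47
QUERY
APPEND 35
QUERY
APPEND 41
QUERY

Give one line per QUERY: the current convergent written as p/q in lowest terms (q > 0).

15037/1000
707145/47027
24765112/1646945
1016076737/67571772

APPEND 15: p_0 = 15·1 + 0 = 15, q_0 = 15·0 + 1 = 1 → 15/1
APPEND 27: p_1 = 27·15 + 1 = 406, q_1 = 27·1 + 0 = 27 → 406/27
APPEND 37: p_2 = 37·406 + 15 = 15037, q_2 = 37·27 + 1 = 1000 → 15037/1000
APPEND 47: p_3 = 47·15037 + 406 = 707145, q_3 = 47·1000 + 27 = 47027 → 707145/47027
APPEND 35: p_4 = 35·707145 + 15037 = 24765112, q_4 = 35·47027 + 1000 = 1646945 → 24765112/1646945
APPEND 41: p_5 = 41·24765112 + 707145 = 1016076737, q_5 = 41·1646945 + 47027 = 67571772 → 1016076737/67571772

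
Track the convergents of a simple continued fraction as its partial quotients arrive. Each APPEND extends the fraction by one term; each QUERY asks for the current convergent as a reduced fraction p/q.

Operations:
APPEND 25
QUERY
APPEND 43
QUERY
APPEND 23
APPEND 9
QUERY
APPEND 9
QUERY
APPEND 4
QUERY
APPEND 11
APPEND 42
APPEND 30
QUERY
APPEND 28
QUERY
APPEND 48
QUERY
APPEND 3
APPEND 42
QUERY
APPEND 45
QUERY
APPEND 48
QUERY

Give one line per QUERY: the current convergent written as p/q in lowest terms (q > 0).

APPEND 25: p_0 = 25·1 + 0 = 25, q_0 = 25·0 + 1 = 1 → 25/1
APPEND 43: p_1 = 43·25 + 1 = 1076, q_1 = 43·1 + 0 = 43 → 1076/43
APPEND 23: p_2 = 23·1076 + 25 = 24773, q_2 = 23·43 + 1 = 990 → 24773/990
APPEND 9: p_3 = 9·24773 + 1076 = 224033, q_3 = 9·990 + 43 = 8953 → 224033/8953
APPEND 9: p_4 = 9·224033 + 24773 = 2041070, q_4 = 9·8953 + 990 = 81567 → 2041070/81567
APPEND 4: p_5 = 4·2041070 + 224033 = 8388313, q_5 = 4·81567 + 8953 = 335221 → 8388313/335221
APPEND 11: p_6 = 11·8388313 + 2041070 = 94312513, q_6 = 11·335221 + 81567 = 3768998 → 94312513/3768998
APPEND 42: p_7 = 42·94312513 + 8388313 = 3969513859, q_7 = 42·3768998 + 335221 = 158633137 → 3969513859/158633137
APPEND 30: p_8 = 30·3969513859 + 94312513 = 119179728283, q_8 = 30·158633137 + 3768998 = 4762763108 → 119179728283/4762763108
APPEND 28: p_9 = 28·119179728283 + 3969513859 = 3341001905783, q_9 = 28·4762763108 + 158633137 = 133516000161 → 3341001905783/133516000161
APPEND 48: p_10 = 48·3341001905783 + 119179728283 = 160487271205867, q_10 = 48·133516000161 + 4762763108 = 6413530770836 → 160487271205867/6413530770836
APPEND 3: p_11 = 3·160487271205867 + 3341001905783 = 484802815523384, q_11 = 3·6413530770836 + 133516000161 = 19374108312669 → 484802815523384/19374108312669
APPEND 42: p_12 = 42·484802815523384 + 160487271205867 = 20522205523187995, q_12 = 42·19374108312669 + 6413530770836 = 820126079902934 → 20522205523187995/820126079902934
APPEND 45: p_13 = 45·20522205523187995 + 484802815523384 = 923984051358983159, q_13 = 45·820126079902934 + 19374108312669 = 36925047703944699 → 923984051358983159/36925047703944699
APPEND 48: p_14 = 48·923984051358983159 + 20522205523187995 = 44371756670754379627, q_14 = 48·36925047703944699 + 820126079902934 = 1773222415869248486 → 44371756670754379627/1773222415869248486

25/1
1076/43
224033/8953
2041070/81567
8388313/335221
119179728283/4762763108
3341001905783/133516000161
160487271205867/6413530770836
20522205523187995/820126079902934
923984051358983159/36925047703944699
44371756670754379627/1773222415869248486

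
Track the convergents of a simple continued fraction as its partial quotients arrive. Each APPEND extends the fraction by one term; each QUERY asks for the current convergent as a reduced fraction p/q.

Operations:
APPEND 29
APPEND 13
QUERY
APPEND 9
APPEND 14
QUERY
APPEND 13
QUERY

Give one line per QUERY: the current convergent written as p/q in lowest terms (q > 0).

APPEND 29: p_0 = 29·1 + 0 = 29, q_0 = 29·0 + 1 = 1 → 29/1
APPEND 13: p_1 = 13·29 + 1 = 378, q_1 = 13·1 + 0 = 13 → 378/13
APPEND 9: p_2 = 9·378 + 29 = 3431, q_2 = 9·13 + 1 = 118 → 3431/118
APPEND 14: p_3 = 14·3431 + 378 = 48412, q_3 = 14·118 + 13 = 1665 → 48412/1665
APPEND 13: p_4 = 13·48412 + 3431 = 632787, q_4 = 13·1665 + 118 = 21763 → 632787/21763

378/13
48412/1665
632787/21763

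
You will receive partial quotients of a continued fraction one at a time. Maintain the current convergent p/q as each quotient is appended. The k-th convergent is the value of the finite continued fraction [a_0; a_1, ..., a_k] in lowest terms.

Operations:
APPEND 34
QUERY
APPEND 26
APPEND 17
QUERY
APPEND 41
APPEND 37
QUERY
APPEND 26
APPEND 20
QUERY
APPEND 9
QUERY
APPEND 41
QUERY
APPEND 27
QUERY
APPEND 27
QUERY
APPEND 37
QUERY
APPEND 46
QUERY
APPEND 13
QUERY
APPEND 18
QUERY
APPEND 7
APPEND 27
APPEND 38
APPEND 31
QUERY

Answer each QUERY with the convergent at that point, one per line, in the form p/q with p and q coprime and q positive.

34/1
15079/443
22922667/673436
11955091987/351223936
108192436349/3178542949
4447844982296/130671484845
120200006958341/3531308633764
3249848032857503/95476004596473
120364577222685952/3536143478703265
5540020400276411295/162758076024946663
72140629780816032787/2119391131803009884
1304071356454965001461/38311798448479124575
294706697071163359451320615/8658071909730899773022301

APPEND 34: p_0 = 34·1 + 0 = 34, q_0 = 34·0 + 1 = 1 → 34/1
APPEND 26: p_1 = 26·34 + 1 = 885, q_1 = 26·1 + 0 = 26 → 885/26
APPEND 17: p_2 = 17·885 + 34 = 15079, q_2 = 17·26 + 1 = 443 → 15079/443
APPEND 41: p_3 = 41·15079 + 885 = 619124, q_3 = 41·443 + 26 = 18189 → 619124/18189
APPEND 37: p_4 = 37·619124 + 15079 = 22922667, q_4 = 37·18189 + 443 = 673436 → 22922667/673436
APPEND 26: p_5 = 26·22922667 + 619124 = 596608466, q_5 = 26·673436 + 18189 = 17527525 → 596608466/17527525
APPEND 20: p_6 = 20·596608466 + 22922667 = 11955091987, q_6 = 20·17527525 + 673436 = 351223936 → 11955091987/351223936
APPEND 9: p_7 = 9·11955091987 + 596608466 = 108192436349, q_7 = 9·351223936 + 17527525 = 3178542949 → 108192436349/3178542949
APPEND 41: p_8 = 41·108192436349 + 11955091987 = 4447844982296, q_8 = 41·3178542949 + 351223936 = 130671484845 → 4447844982296/130671484845
APPEND 27: p_9 = 27·4447844982296 + 108192436349 = 120200006958341, q_9 = 27·130671484845 + 3178542949 = 3531308633764 → 120200006958341/3531308633764
APPEND 27: p_10 = 27·120200006958341 + 4447844982296 = 3249848032857503, q_10 = 27·3531308633764 + 130671484845 = 95476004596473 → 3249848032857503/95476004596473
APPEND 37: p_11 = 37·3249848032857503 + 120200006958341 = 120364577222685952, q_11 = 37·95476004596473 + 3531308633764 = 3536143478703265 → 120364577222685952/3536143478703265
APPEND 46: p_12 = 46·120364577222685952 + 3249848032857503 = 5540020400276411295, q_12 = 46·3536143478703265 + 95476004596473 = 162758076024946663 → 5540020400276411295/162758076024946663
APPEND 13: p_13 = 13·5540020400276411295 + 120364577222685952 = 72140629780816032787, q_13 = 13·162758076024946663 + 3536143478703265 = 2119391131803009884 → 72140629780816032787/2119391131803009884
APPEND 18: p_14 = 18·72140629780816032787 + 5540020400276411295 = 1304071356454965001461, q_14 = 18·2119391131803009884 + 162758076024946663 = 38311798448479124575 → 1304071356454965001461/38311798448479124575
APPEND 7: p_15 = 7·1304071356454965001461 + 72140629780816032787 = 9200640124965571043014, q_15 = 7·38311798448479124575 + 2119391131803009884 = 270301980271156881909 → 9200640124965571043014/270301980271156881909
APPEND 27: p_16 = 27·9200640124965571043014 + 1304071356454965001461 = 249721354730525383162839, q_16 = 27·270301980271156881909 + 38311798448479124575 = 7336465265769714936118 → 249721354730525383162839/7336465265769714936118
APPEND 38: p_17 = 38·249721354730525383162839 + 9200640124965571043014 = 9498612119884930131230896, q_17 = 38·7336465265769714936118 + 270301980271156881909 = 279055982079520324454393 → 9498612119884930131230896/279055982079520324454393
APPEND 31: p_18 = 31·9498612119884930131230896 + 249721354730525383162839 = 294706697071163359451320615, q_18 = 31·279055982079520324454393 + 7336465265769714936118 = 8658071909730899773022301 → 294706697071163359451320615/8658071909730899773022301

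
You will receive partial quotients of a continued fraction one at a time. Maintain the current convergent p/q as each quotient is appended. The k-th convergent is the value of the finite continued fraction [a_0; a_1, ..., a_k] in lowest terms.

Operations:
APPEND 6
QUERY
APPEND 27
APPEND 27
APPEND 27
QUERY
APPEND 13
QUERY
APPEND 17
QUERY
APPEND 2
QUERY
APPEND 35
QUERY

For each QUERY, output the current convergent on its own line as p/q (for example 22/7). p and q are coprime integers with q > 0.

6/1
119152/19737
1553383/257311
26526663/4394024
54606709/9045359
1937761478/320981589

APPEND 6: p_0 = 6·1 + 0 = 6, q_0 = 6·0 + 1 = 1 → 6/1
APPEND 27: p_1 = 27·6 + 1 = 163, q_1 = 27·1 + 0 = 27 → 163/27
APPEND 27: p_2 = 27·163 + 6 = 4407, q_2 = 27·27 + 1 = 730 → 4407/730
APPEND 27: p_3 = 27·4407 + 163 = 119152, q_3 = 27·730 + 27 = 19737 → 119152/19737
APPEND 13: p_4 = 13·119152 + 4407 = 1553383, q_4 = 13·19737 + 730 = 257311 → 1553383/257311
APPEND 17: p_5 = 17·1553383 + 119152 = 26526663, q_5 = 17·257311 + 19737 = 4394024 → 26526663/4394024
APPEND 2: p_6 = 2·26526663 + 1553383 = 54606709, q_6 = 2·4394024 + 257311 = 9045359 → 54606709/9045359
APPEND 35: p_7 = 35·54606709 + 26526663 = 1937761478, q_7 = 35·9045359 + 4394024 = 320981589 → 1937761478/320981589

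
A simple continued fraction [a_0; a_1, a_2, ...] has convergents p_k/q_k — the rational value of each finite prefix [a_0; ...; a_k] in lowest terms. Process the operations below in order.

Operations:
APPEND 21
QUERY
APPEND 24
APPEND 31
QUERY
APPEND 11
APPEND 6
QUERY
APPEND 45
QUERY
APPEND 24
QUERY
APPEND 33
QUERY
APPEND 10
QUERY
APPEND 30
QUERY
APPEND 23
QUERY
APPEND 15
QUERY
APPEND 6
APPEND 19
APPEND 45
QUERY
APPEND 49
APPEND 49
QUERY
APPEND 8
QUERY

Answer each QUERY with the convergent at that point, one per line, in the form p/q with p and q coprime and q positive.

APPEND 21: p_0 = 21·1 + 0 = 21, q_0 = 21·0 + 1 = 1 → 21/1
APPEND 24: p_1 = 24·21 + 1 = 505, q_1 = 24·1 + 0 = 24 → 505/24
APPEND 31: p_2 = 31·505 + 21 = 15676, q_2 = 31·24 + 1 = 745 → 15676/745
APPEND 11: p_3 = 11·15676 + 505 = 172941, q_3 = 11·745 + 24 = 8219 → 172941/8219
APPEND 6: p_4 = 6·172941 + 15676 = 1053322, q_4 = 6·8219 + 745 = 50059 → 1053322/50059
APPEND 45: p_5 = 45·1053322 + 172941 = 47572431, q_5 = 45·50059 + 8219 = 2260874 → 47572431/2260874
APPEND 24: p_6 = 24·47572431 + 1053322 = 1142791666, q_6 = 24·2260874 + 50059 = 54311035 → 1142791666/54311035
APPEND 33: p_7 = 33·1142791666 + 47572431 = 37759697409, q_7 = 33·54311035 + 2260874 = 1794525029 → 37759697409/1794525029
APPEND 10: p_8 = 10·37759697409 + 1142791666 = 378739765756, q_8 = 10·1794525029 + 54311035 = 17999561325 → 378739765756/17999561325
APPEND 30: p_9 = 30·378739765756 + 37759697409 = 11399952670089, q_9 = 30·17999561325 + 1794525029 = 541781364779 → 11399952670089/541781364779
APPEND 23: p_10 = 23·11399952670089 + 378739765756 = 262577651177803, q_10 = 23·541781364779 + 17999561325 = 12478970951242 → 262577651177803/12478970951242
APPEND 15: p_11 = 15·262577651177803 + 11399952670089 = 3950064720337134, q_11 = 15·12478970951242 + 541781364779 = 187726345633409 → 3950064720337134/187726345633409
APPEND 6: p_12 = 6·3950064720337134 + 262577651177803 = 23962965973200607, q_12 = 6·187726345633409 + 12478970951242 = 1138837044751696 → 23962965973200607/1138837044751696
APPEND 19: p_13 = 19·23962965973200607 + 3950064720337134 = 459246418211148667, q_13 = 19·1138837044751696 + 187726345633409 = 21825630195915633 → 459246418211148667/21825630195915633
APPEND 45: p_14 = 45·459246418211148667 + 23962965973200607 = 20690051785474890622, q_14 = 45·21825630195915633 + 1138837044751696 = 983292195860955181 → 20690051785474890622/983292195860955181
APPEND 49: p_15 = 49·20690051785474890622 + 459246418211148667 = 1014271783906480789145, q_15 = 49·983292195860955181 + 21825630195915633 = 48203143227382719502 → 1014271783906480789145/48203143227382719502
APPEND 49: p_16 = 49·1014271783906480789145 + 20690051785474890622 = 49720007463203033558727, q_16 = 49·48203143227382719502 + 983292195860955181 = 2362937310337614210779 → 49720007463203033558727/2362937310337614210779
APPEND 8: p_17 = 8·49720007463203033558727 + 1014271783906480789145 = 398774331489530749258961, q_17 = 8·2362937310337614210779 + 48203143227382719502 = 18951701625928296405734 → 398774331489530749258961/18951701625928296405734

21/1
15676/745
1053322/50059
47572431/2260874
1142791666/54311035
37759697409/1794525029
378739765756/17999561325
11399952670089/541781364779
262577651177803/12478970951242
3950064720337134/187726345633409
20690051785474890622/983292195860955181
49720007463203033558727/2362937310337614210779
398774331489530749258961/18951701625928296405734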